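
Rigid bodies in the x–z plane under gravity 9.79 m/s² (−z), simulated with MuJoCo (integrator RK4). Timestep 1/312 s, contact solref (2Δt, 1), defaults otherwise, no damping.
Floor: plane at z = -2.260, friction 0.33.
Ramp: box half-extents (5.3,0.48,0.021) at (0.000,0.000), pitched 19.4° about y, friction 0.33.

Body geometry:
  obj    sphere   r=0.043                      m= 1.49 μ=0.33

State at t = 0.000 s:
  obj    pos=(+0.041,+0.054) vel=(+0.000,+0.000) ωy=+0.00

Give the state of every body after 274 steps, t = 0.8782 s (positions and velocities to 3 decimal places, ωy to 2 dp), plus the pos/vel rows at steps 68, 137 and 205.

State at t = 0.8782 s:
  obj    pos=(+0.886,-0.244) vel=(+1.924,-0.678) ωy=+47.43

Key-timestep trajectory:
   step    t(s)  obj.x    obj.z    obj.vx   obj.vz 
     68  0.2179   +0.093  +0.035  +0.478  -0.168
    137  0.4391   +0.252  -0.021  +0.962  -0.339
    205  0.6571   +0.514  -0.113  +1.440  -0.507


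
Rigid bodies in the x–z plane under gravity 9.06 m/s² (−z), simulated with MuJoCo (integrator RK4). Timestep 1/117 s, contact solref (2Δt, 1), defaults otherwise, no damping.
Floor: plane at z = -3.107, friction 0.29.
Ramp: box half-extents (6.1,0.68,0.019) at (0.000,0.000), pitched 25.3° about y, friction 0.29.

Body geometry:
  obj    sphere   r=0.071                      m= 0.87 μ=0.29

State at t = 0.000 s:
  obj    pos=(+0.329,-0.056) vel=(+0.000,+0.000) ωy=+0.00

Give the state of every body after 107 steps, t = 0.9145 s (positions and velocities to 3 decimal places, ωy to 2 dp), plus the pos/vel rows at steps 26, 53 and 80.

State at t = 0.9145 s:
  obj    pos=(+1.375,-0.550) vel=(+2.287,-1.081) ωy=+35.61

Key-timestep trajectory:
   step    t(s)  obj.x    obj.z    obj.vx   obj.vz 
     26  0.2222   +0.391  -0.085  +0.556  -0.263
     53  0.4530   +0.586  -0.177  +1.133  -0.535
     80  0.6838   +0.914  -0.332  +1.710  -0.808


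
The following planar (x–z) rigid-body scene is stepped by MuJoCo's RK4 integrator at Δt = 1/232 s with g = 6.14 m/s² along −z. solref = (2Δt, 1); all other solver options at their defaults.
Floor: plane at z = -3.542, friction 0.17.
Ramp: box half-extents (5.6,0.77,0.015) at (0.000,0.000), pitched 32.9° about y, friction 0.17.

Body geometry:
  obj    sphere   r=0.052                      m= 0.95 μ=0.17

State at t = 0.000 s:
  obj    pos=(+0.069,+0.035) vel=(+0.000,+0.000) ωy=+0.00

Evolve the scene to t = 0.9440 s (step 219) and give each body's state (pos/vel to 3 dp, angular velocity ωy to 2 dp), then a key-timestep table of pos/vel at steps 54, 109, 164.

State at t = 0.9440 s:
  obj    pos=(+0.989,-0.560) vel=(+1.949,-1.261) ωy=+39.74

Key-timestep trajectory:
   step    t(s)  obj.x    obj.z    obj.vx   obj.vz 
     54  0.2328   +0.125  -0.001  +0.479  -0.315
    109  0.4698   +0.297  -0.112  +0.972  -0.624
    164  0.7069   +0.585  -0.299  +1.459  -0.947


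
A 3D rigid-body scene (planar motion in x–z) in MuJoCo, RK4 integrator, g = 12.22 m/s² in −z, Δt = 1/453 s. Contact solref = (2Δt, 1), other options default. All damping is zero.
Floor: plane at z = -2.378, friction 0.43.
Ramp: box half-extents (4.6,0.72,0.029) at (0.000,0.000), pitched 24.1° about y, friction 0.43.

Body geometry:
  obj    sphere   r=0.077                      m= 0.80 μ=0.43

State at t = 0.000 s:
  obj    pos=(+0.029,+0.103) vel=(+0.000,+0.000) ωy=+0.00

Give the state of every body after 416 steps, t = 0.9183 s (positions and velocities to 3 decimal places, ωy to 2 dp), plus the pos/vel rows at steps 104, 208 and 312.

State at t = 0.9183 s:
  obj    pos=(+1.401,-0.511) vel=(+2.988,-1.337) ωy=+42.50

Key-timestep trajectory:
   step    t(s)  obj.x    obj.z    obj.vx   obj.vz 
    104  0.2296   +0.115  +0.065  +0.747  -0.334
    208  0.4592   +0.372  -0.050  +1.494  -0.668
    312  0.6887   +0.801  -0.242  +2.241  -1.002


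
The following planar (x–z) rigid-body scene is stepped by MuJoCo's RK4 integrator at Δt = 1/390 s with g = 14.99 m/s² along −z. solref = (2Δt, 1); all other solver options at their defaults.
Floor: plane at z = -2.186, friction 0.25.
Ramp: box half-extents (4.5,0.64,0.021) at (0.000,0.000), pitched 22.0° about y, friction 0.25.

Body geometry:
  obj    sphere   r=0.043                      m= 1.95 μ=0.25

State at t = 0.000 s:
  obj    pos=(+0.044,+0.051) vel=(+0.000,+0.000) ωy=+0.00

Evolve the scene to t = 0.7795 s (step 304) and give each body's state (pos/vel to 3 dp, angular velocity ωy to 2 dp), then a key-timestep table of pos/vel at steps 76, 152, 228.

State at t = 0.7795 s:
  obj    pos=(+1.174,-0.405) vel=(+2.899,-1.171) ωy=+72.70

Key-timestep trajectory:
   step    t(s)  obj.x    obj.z    obj.vx   obj.vz 
     76  0.1949   +0.115  +0.023  +0.725  -0.293
    152  0.3897   +0.327  -0.063  +1.449  -0.586
    228  0.5846   +0.680  -0.206  +2.174  -0.878


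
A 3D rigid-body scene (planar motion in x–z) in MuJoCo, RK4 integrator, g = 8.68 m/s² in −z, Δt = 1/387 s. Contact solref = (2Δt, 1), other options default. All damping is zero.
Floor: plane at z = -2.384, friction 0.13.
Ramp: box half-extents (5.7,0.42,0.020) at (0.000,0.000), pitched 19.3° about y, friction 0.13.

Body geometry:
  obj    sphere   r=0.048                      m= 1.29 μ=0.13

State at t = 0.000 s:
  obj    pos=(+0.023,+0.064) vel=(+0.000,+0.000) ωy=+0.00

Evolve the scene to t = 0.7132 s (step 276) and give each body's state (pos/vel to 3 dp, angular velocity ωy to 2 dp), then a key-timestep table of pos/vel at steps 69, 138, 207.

State at t = 0.7132 s:
  obj    pos=(+0.515,-0.108) vel=(+1.379,-0.483) ωy=+30.44

Key-timestep trajectory:
   step    t(s)  obj.x    obj.z    obj.vx   obj.vz 
     69  0.1783   +0.054  +0.053  +0.345  -0.121
    138  0.3566   +0.146  +0.021  +0.690  -0.242
    207  0.5349   +0.300  -0.033  +1.035  -0.362


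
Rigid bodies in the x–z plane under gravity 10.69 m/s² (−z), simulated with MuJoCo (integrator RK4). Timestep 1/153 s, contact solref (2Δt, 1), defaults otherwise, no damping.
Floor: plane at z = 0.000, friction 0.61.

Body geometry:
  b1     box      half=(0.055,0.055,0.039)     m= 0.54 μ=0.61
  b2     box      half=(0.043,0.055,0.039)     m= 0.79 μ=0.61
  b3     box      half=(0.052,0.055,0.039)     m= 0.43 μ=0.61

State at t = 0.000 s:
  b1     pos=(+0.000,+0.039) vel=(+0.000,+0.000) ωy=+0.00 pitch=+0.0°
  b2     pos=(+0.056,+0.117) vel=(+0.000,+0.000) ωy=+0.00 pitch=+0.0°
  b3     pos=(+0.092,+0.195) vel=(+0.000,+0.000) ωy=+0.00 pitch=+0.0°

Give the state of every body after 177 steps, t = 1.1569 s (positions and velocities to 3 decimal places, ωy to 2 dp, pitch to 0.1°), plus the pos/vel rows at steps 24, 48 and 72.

State at t = 1.1569 s:
  b1     pos=(+0.000,+0.039) vel=(+0.000,+0.000) ωy=+0.00 pitch=+0.0°
  b2     pos=(+0.103,+0.043) vel=(+0.000,+0.000) ωy=+0.00 pitch=+90.0°
  b3     pos=(+0.315,+0.039) vel=(+0.000,+0.000) ωy=+0.00 pitch=+180.0°

Key-timestep trajectory:
   step    t(s)  b1.x    b1.z    b1.vx   b1.vz   b2.x    b2.z    b2.vx   b2.vz   b3.x    b3.z    b3.vx   b3.vz 
     24  0.1569   +0.000  +0.039  -0.001  +0.000   +0.067  +0.115  +0.161  -0.050   +0.124  +0.179  +0.447  -0.291
     48  0.3137   +0.000  +0.039  +0.000  +0.000   +0.106  +0.050  +0.286  -1.097   +0.218  +0.049  +0.845  -0.183
     72  0.4706   +0.000  +0.039  +0.000  +0.000   +0.103  +0.043  +0.000  +0.000   +0.288  +0.059  +0.474  -0.229


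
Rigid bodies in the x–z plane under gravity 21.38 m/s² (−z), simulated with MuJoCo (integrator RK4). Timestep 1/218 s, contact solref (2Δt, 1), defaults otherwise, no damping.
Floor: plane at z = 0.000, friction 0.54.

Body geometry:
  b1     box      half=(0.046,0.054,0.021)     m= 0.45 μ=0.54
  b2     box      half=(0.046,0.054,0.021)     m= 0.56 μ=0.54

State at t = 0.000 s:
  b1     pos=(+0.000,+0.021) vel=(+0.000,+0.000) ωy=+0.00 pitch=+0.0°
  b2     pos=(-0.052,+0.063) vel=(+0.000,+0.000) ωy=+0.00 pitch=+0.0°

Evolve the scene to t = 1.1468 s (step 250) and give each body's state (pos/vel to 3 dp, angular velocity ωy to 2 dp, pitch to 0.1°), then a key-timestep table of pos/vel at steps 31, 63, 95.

State at t = 1.1468 s:
  b1     pos=(+0.000,+0.021) vel=(+0.000,+0.000) ωy=+0.00 pitch=+0.0°
  b2     pos=(-0.099,+0.046) vel=(+0.000,+0.000) ωy=+0.00 pitch=-90.0°

Key-timestep trajectory:
   step    t(s)  b1.x    b1.z    b1.vx   b1.vz   b2.x    b2.z    b2.vx   b2.vz 
     31  0.1422   +0.000  +0.021  +0.000  +0.000   -0.074  +0.050  -0.232  +0.074
     63  0.2890   +0.000  +0.021  +0.000  +0.000   -0.108  +0.049  -0.051  +0.016
     95  0.4358   +0.000  +0.021  +0.000  +0.000   -0.096  +0.047  -0.110  -0.040


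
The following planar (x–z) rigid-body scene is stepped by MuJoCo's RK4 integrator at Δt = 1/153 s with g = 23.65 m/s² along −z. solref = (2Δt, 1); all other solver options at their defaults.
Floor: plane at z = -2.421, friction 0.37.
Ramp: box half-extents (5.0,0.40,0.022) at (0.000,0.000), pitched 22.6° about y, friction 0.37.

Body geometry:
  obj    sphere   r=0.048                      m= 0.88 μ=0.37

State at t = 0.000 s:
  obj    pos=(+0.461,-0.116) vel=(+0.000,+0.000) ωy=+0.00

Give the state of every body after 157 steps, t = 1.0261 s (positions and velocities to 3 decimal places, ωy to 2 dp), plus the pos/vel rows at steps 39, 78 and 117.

State at t = 1.0261 s:
  obj    pos=(+3.616,-1.429) vel=(+6.149,-2.560) ωy=+138.77

Key-timestep trajectory:
   step    t(s)  obj.x    obj.z    obj.vx   obj.vz 
     39  0.2549   +0.656  -0.197  +1.528  -0.636
     78  0.5098   +1.240  -0.440  +3.055  -1.272
    117  0.7647   +2.213  -0.846  +4.583  -1.908


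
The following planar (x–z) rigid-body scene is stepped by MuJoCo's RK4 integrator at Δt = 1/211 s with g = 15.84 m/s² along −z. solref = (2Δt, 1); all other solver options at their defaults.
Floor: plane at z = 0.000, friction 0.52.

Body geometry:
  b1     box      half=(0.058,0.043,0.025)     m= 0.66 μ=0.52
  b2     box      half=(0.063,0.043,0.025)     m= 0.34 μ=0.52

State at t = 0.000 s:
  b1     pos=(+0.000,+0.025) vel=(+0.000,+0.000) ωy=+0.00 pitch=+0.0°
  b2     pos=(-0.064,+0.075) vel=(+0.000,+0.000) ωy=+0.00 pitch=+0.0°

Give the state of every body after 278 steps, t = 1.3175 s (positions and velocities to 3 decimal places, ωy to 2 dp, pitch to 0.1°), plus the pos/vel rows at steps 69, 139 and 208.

State at t = 1.3175 s:
  b1     pos=(+0.000,+0.025) vel=(+0.000,+0.000) ωy=+0.00 pitch=+0.0°
  b2     pos=(-0.081,+0.062) vel=(+0.000,+0.000) ωy=+0.01 pitch=-44.5°

Key-timestep trajectory:
   step    t(s)  b1.x    b1.z    b1.vx   b1.vz   b2.x    b2.z    b2.vx   b2.vz 
     69  0.3270   +0.000  +0.025  +0.008  -0.005   -0.078  +0.063  -0.019  +0.063
    139  0.6588   +0.000  +0.025  +0.000  +0.000   -0.081  +0.062  +0.000  +0.000
    208  0.9858   +0.000  +0.025  +0.000  +0.000   -0.081  +0.062  +0.000  +0.000


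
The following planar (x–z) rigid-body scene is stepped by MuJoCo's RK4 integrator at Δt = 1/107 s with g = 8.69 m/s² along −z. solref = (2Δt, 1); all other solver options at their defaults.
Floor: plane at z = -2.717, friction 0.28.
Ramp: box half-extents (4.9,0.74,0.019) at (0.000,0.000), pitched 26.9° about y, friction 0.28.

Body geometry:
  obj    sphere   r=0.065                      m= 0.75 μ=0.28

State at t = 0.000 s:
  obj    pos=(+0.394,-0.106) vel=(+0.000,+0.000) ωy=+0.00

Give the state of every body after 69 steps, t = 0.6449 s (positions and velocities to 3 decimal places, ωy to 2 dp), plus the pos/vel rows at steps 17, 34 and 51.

State at t = 0.6449 s:
  obj    pos=(+0.915,-0.370) vel=(+1.615,-0.819) ωy=+27.85

Key-timestep trajectory:
   step    t(s)  obj.x    obj.z    obj.vx   obj.vz 
     17  0.1589   +0.426  -0.122  +0.398  -0.202
     34  0.3178   +0.521  -0.170  +0.796  -0.404
     51  0.4766   +0.679  -0.250  +1.194  -0.606


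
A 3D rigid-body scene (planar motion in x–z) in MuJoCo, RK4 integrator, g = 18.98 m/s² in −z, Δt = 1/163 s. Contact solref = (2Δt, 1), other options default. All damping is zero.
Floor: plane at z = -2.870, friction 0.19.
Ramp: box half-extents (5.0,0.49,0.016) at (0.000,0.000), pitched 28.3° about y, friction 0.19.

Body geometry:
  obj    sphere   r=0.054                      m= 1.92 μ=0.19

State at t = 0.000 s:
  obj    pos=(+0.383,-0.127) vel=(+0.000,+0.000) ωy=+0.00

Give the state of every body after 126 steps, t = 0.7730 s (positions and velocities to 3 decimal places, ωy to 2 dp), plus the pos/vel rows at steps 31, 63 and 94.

State at t = 0.7730 s:
  obj    pos=(+2.074,-1.037) vel=(+4.375,-2.356) ωy=+91.96

Key-timestep trajectory:
   step    t(s)  obj.x    obj.z    obj.vx   obj.vz 
     31  0.1902   +0.486  -0.182  +1.077  -0.580
     63  0.3865   +0.806  -0.355  +2.188  -1.178
     94  0.5767   +1.325  -0.634  +3.264  -1.758


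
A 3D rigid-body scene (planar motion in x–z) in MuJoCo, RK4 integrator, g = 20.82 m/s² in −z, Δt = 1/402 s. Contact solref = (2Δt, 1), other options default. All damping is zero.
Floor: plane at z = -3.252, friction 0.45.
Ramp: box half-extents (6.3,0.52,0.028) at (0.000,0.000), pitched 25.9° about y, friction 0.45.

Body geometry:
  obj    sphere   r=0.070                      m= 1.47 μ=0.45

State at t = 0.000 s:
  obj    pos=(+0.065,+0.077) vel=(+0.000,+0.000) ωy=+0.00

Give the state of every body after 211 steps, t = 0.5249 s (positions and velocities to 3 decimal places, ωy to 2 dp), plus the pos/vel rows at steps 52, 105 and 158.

State at t = 0.5249 s:
  obj    pos=(+0.870,-0.314) vel=(+3.067,-1.489) ωy=+48.70

Key-timestep trajectory:
   step    t(s)  obj.x    obj.z    obj.vx   obj.vz 
     52  0.1294   +0.114  +0.054  +0.756  -0.367
    105  0.2612   +0.265  -0.020  +1.526  -0.741
    158  0.3930   +0.517  -0.142  +2.297  -1.115


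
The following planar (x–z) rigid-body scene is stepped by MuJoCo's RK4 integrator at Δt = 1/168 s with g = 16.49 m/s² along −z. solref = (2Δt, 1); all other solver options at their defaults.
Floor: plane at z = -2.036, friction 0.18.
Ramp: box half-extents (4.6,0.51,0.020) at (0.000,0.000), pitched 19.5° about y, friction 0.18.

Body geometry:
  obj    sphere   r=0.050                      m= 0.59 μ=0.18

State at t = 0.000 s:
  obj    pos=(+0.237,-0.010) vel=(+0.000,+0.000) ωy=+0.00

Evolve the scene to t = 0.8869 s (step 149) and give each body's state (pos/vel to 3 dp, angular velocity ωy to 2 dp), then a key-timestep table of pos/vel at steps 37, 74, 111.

State at t = 0.8869 s:
  obj    pos=(+1.695,-0.526) vel=(+3.287,-1.164) ωy=+69.72

Key-timestep trajectory:
   step    t(s)  obj.x    obj.z    obj.vx   obj.vz 
     37  0.2202   +0.327  -0.042  +0.816  -0.289
     74  0.4405   +0.597  -0.137  +1.633  -0.578
    111  0.6607   +1.046  -0.296  +2.449  -0.867


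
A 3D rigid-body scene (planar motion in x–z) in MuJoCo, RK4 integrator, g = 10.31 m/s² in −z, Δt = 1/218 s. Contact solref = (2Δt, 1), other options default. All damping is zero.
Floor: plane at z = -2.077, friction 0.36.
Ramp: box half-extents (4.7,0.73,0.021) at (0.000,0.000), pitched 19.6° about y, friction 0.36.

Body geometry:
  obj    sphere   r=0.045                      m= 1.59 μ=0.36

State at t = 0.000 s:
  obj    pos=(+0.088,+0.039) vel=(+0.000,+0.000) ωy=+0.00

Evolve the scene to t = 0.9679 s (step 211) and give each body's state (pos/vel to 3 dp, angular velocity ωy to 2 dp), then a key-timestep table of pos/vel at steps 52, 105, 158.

State at t = 0.9679 s:
  obj    pos=(+1.178,-0.349) vel=(+2.252,-0.802) ωy=+53.13

Key-timestep trajectory:
   step    t(s)  obj.x    obj.z    obj.vx   obj.vz 
     52  0.2385   +0.154  +0.015  +0.555  -0.198
    105  0.4817   +0.358  -0.057  +1.121  -0.399
    158  0.7248   +0.699  -0.179  +1.687  -0.601


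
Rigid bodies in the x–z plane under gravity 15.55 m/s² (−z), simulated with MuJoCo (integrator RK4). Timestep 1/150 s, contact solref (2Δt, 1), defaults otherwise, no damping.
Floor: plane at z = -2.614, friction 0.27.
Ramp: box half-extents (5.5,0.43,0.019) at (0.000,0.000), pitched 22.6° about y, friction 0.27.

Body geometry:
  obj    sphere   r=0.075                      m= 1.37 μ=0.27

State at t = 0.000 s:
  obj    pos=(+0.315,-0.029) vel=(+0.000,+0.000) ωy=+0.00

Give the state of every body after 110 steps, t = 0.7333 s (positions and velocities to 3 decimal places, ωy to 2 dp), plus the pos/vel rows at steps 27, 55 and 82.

State at t = 0.7333 s:
  obj    pos=(+1.375,-0.470) vel=(+2.890,-1.203) ωy=+41.72

Key-timestep trajectory:
   step    t(s)  obj.x    obj.z    obj.vx   obj.vz 
     27  0.1800   +0.379  -0.056  +0.710  -0.295
     55  0.3667   +0.580  -0.140  +1.445  -0.602
     82  0.5467   +0.904  -0.274  +2.154  -0.897


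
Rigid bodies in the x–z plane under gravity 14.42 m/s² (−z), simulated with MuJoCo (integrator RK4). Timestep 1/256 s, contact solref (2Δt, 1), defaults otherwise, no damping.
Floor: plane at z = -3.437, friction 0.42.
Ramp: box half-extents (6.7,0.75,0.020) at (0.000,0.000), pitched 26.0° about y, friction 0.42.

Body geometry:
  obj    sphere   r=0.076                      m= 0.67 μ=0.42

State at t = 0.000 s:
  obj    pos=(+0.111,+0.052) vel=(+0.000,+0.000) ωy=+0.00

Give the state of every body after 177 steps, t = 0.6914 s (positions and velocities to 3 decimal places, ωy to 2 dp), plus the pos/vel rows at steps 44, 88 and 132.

State at t = 0.6914 s:
  obj    pos=(+1.081,-0.421) vel=(+2.806,-1.369) ωy=+41.07

Key-timestep trajectory:
   step    t(s)  obj.x    obj.z    obj.vx   obj.vz 
     44  0.1719   +0.171  +0.023  +0.698  -0.340
     88  0.3438   +0.351  -0.064  +1.395  -0.680
    132  0.5156   +0.651  -0.211  +2.093  -1.021


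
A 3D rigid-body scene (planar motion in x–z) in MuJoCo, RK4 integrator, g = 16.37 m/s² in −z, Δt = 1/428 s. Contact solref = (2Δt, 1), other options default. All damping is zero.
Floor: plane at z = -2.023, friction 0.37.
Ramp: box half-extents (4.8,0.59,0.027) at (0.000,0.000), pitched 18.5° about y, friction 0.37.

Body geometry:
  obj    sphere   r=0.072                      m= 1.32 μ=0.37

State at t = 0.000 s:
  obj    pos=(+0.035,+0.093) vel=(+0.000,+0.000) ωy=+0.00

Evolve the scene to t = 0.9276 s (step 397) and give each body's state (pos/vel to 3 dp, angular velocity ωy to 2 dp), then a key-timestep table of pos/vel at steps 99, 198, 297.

State at t = 0.9276 s:
  obj    pos=(+1.549,-0.414) vel=(+3.264,-1.092) ωy=+47.79

Key-timestep trajectory:
   step    t(s)  obj.x    obj.z    obj.vx   obj.vz 
     99  0.2313   +0.129  +0.061  +0.814  -0.272
    198  0.4626   +0.411  -0.033  +1.628  -0.545
    297  0.6939   +0.882  -0.191  +2.442  -0.817


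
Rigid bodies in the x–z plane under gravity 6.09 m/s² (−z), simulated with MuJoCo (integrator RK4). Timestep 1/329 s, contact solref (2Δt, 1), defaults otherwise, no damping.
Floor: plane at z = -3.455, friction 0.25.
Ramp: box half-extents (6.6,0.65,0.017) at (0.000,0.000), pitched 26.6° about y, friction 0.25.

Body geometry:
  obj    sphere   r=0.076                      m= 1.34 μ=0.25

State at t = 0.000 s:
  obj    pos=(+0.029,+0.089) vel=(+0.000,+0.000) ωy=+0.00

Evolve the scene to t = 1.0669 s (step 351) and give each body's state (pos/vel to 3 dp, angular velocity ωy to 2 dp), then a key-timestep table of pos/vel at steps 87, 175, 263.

State at t = 1.0669 s:
  obj    pos=(+1.020,-0.407) vel=(+1.858,-0.930) ωy=+27.34

Key-timestep trajectory:
   step    t(s)  obj.x    obj.z    obj.vx   obj.vz 
     87  0.2644   +0.090  +0.059  +0.461  -0.231
    175  0.5319   +0.276  -0.034  +0.926  -0.464
    263  0.7994   +0.586  -0.189  +1.392  -0.697


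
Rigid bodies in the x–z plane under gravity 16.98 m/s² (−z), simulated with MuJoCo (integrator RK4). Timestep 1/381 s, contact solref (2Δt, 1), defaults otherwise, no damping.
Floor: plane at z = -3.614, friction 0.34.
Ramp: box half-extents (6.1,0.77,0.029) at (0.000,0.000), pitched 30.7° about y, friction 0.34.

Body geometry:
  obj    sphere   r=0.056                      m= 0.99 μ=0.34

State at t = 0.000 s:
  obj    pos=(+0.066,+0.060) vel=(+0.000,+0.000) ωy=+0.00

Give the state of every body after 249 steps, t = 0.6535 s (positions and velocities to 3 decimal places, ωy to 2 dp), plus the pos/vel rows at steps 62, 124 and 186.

State at t = 0.6535 s:
  obj    pos=(+1.203,-0.615) vel=(+3.480,-2.066) ωy=+72.26

Key-timestep trajectory:
   step    t(s)  obj.x    obj.z    obj.vx   obj.vz 
     62  0.1627   +0.136  +0.018  +0.867  -0.515
    124  0.3255   +0.348  -0.108  +1.733  -1.029
    186  0.4882   +0.700  -0.317  +2.599  -1.543


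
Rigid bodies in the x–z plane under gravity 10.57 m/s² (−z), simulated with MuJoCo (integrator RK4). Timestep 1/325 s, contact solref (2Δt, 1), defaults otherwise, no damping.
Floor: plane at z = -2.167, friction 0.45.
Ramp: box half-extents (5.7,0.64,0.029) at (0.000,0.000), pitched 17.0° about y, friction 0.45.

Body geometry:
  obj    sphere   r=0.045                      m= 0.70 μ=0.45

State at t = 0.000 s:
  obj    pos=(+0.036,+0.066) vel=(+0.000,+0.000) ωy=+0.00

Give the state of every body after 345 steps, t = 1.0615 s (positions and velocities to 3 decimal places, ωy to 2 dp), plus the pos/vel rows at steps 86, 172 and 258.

State at t = 1.0615 s:
  obj    pos=(+1.226,-0.297) vel=(+2.241,-0.685) ωy=+52.07

Key-timestep trajectory:
   step    t(s)  obj.x    obj.z    obj.vx   obj.vz 
     86  0.2646   +0.110  +0.044  +0.559  -0.171
    172  0.5292   +0.332  -0.024  +1.117  -0.342
    258  0.7938   +0.701  -0.137  +1.676  -0.512


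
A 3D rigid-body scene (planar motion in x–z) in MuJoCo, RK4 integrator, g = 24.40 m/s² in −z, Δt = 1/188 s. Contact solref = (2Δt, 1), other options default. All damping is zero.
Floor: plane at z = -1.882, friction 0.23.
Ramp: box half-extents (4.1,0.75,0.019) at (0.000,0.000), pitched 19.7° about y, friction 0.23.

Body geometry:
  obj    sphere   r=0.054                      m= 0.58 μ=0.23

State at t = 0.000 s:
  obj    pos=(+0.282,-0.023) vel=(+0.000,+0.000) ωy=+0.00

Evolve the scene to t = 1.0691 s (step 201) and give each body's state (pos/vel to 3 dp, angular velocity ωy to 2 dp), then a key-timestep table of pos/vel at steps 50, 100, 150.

State at t = 1.0691 s:
  obj    pos=(+3.443,-1.155) vel=(+5.914,-2.117) ωy=+116.30

Key-timestep trajectory:
   step    t(s)  obj.x    obj.z    obj.vx   obj.vz 
     50  0.2660   +0.478  -0.093  +1.471  -0.527
    100  0.5319   +1.064  -0.304  +2.942  -1.053
    150  0.7979   +2.043  -0.654  +4.413  -1.580


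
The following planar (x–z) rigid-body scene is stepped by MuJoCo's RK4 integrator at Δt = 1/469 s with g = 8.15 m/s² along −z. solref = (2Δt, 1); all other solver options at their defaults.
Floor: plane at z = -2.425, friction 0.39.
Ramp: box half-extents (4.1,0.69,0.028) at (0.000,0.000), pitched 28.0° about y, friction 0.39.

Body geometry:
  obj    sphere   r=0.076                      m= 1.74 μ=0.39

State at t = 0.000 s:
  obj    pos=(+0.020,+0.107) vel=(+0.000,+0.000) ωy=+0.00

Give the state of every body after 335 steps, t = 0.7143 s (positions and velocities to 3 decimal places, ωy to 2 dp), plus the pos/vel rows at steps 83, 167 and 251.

State at t = 0.7143 s:
  obj    pos=(+0.636,-0.220) vel=(+1.724,-0.917) ωy=+25.68

Key-timestep trajectory:
   step    t(s)  obj.x    obj.z    obj.vx   obj.vz 
     83  0.1770   +0.058  +0.087  +0.427  -0.227
    167  0.3561   +0.173  +0.026  +0.859  -0.457
    251  0.5352   +0.366  -0.077  +1.292  -0.687


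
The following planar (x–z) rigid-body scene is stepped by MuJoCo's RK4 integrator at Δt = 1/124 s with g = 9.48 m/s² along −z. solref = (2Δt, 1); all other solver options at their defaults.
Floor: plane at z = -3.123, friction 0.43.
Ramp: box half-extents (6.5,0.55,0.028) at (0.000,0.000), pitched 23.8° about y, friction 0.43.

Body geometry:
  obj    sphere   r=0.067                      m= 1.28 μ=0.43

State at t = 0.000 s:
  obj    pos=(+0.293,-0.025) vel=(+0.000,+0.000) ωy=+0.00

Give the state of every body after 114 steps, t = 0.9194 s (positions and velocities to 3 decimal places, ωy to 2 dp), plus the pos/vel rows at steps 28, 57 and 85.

State at t = 0.9194 s:
  obj    pos=(+1.350,-0.491) vel=(+2.298,-1.014) ωy=+37.49

Key-timestep trajectory:
   step    t(s)  obj.x    obj.z    obj.vx   obj.vz 
     28  0.2258   +0.357  -0.054  +0.565  -0.249
     57  0.4597   +0.557  -0.142  +1.149  -0.507
     85  0.6855   +0.880  -0.285  +1.714  -0.756


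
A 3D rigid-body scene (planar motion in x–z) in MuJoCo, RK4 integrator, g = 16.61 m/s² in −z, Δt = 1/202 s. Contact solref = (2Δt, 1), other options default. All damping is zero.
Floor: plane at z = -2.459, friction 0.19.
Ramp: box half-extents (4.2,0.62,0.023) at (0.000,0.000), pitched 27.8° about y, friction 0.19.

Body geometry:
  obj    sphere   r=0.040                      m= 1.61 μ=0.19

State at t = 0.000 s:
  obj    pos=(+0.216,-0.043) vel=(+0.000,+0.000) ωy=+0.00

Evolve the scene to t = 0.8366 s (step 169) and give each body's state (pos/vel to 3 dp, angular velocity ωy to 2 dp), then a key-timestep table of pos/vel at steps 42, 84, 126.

State at t = 0.8366 s:
  obj    pos=(+1.930,-0.946) vel=(+4.095,-2.159) ωy=+115.70

Key-timestep trajectory:
   step    t(s)  obj.x    obj.z    obj.vx   obj.vz 
     42  0.2079   +0.322  -0.099  +1.018  -0.537
     84  0.4158   +0.640  -0.266  +2.036  -1.073
    126  0.6238   +1.169  -0.545  +3.054  -1.610


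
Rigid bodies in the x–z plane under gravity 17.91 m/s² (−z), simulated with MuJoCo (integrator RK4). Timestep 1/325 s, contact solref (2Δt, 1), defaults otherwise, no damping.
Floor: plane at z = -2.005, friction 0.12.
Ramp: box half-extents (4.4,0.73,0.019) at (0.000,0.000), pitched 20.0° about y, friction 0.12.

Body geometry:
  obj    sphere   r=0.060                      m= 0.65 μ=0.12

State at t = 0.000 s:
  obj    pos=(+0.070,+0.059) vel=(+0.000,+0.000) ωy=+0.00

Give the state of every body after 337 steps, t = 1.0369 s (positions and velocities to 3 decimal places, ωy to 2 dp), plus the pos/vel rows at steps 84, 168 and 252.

State at t = 1.0369 s:
  obj    pos=(+2.281,-0.746) vel=(+4.264,-1.552) ωy=+75.60

Key-timestep trajectory:
   step    t(s)  obj.x    obj.z    obj.vx   obj.vz 
     84  0.2585   +0.207  +0.009  +1.063  -0.387
    168  0.5169   +0.619  -0.141  +2.126  -0.774
    252  0.7754   +1.306  -0.391  +3.188  -1.160


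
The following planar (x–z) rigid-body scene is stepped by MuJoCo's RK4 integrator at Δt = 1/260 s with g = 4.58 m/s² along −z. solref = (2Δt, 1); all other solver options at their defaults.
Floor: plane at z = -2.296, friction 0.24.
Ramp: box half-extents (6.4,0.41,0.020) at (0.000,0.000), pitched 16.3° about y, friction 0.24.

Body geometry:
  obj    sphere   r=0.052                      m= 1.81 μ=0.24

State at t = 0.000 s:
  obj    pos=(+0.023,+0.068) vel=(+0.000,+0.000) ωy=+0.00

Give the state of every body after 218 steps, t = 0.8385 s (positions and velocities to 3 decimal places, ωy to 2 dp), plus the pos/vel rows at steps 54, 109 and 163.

State at t = 0.8385 s:
  obj    pos=(+0.333,-0.022) vel=(+0.739,-0.216) ωy=+14.80

Key-timestep trajectory:
   step    t(s)  obj.x    obj.z    obj.vx   obj.vz 
     54  0.2077   +0.042  +0.063  +0.183  -0.054
    109  0.4192   +0.101  +0.046  +0.369  -0.108
    163  0.6269   +0.196  +0.018  +0.553  -0.162


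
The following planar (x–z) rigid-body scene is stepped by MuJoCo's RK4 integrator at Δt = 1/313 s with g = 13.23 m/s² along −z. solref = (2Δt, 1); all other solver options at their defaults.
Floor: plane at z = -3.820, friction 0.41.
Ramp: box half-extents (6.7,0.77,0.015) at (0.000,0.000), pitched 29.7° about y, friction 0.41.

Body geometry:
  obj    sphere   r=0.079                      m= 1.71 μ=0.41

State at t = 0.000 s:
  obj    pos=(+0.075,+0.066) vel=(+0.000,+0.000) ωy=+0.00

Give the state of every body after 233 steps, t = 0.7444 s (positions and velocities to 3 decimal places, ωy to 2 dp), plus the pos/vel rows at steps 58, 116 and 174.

State at t = 0.7444 s:
  obj    pos=(+1.202,-0.577) vel=(+3.028,-1.727) ωy=+44.11

Key-timestep trajectory:
   step    t(s)  obj.x    obj.z    obj.vx   obj.vz 
     58  0.1853   +0.145  +0.026  +0.754  -0.430
    116  0.3706   +0.354  -0.094  +1.507  -0.860
    174  0.5559   +0.703  -0.293  +2.261  -1.290


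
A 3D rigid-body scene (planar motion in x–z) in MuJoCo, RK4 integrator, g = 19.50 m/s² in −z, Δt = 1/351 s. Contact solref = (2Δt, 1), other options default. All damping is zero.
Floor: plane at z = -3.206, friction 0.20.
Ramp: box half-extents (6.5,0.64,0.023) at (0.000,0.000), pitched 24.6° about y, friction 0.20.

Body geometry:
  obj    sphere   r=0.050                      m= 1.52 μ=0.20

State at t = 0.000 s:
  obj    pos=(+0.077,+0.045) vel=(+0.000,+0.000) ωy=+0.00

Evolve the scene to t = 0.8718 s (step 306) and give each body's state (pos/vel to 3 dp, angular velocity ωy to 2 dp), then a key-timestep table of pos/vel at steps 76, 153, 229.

State at t = 0.8718 s:
  obj    pos=(+2.081,-0.872) vel=(+4.596,-2.104) ωy=+101.08

Key-timestep trajectory:
   step    t(s)  obj.x    obj.z    obj.vx   obj.vz 
     76  0.2165   +0.201  -0.012  +1.142  -0.523
    153  0.4359   +0.578  -0.184  +2.298  -1.052
    229  0.6524   +1.199  -0.469  +3.440  -1.575


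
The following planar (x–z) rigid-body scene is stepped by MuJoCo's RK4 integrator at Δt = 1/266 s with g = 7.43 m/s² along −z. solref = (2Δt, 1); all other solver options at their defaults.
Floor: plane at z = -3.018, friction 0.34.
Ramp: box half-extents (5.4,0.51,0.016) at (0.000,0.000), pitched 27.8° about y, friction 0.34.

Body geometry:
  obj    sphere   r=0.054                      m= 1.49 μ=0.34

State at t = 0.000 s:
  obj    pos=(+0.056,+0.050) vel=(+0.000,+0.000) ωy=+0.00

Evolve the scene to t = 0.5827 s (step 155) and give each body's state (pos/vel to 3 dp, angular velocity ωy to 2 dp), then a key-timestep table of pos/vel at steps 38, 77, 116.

State at t = 0.5827 s:
  obj    pos=(+0.428,-0.146) vel=(+1.276,-0.673) ωy=+26.70

Key-timestep trajectory:
   step    t(s)  obj.x    obj.z    obj.vx   obj.vz 
     38  0.1429   +0.078  +0.038  +0.313  -0.165
     77  0.2895   +0.148  +0.001  +0.634  -0.334
    116  0.4361   +0.264  -0.060  +0.955  -0.503


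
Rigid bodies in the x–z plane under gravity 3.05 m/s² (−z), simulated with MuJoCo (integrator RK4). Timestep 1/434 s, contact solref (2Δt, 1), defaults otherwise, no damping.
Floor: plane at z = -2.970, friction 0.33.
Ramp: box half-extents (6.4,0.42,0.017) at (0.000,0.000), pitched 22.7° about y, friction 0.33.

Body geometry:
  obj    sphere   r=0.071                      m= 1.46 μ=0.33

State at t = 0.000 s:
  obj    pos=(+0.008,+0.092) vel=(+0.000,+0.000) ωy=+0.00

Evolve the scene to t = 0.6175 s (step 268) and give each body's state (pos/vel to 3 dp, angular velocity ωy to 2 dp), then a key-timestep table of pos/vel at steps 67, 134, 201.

State at t = 0.6175 s:
  obj    pos=(+0.156,+0.030) vel=(+0.479,-0.200) ωy=+7.31

Key-timestep trajectory:
   step    t(s)  obj.x    obj.z    obj.vx   obj.vz 
     67  0.1544   +0.017  +0.088  +0.120  -0.050
    134  0.3088   +0.045  +0.077  +0.239  -0.100
    201  0.4631   +0.091  +0.057  +0.359  -0.150


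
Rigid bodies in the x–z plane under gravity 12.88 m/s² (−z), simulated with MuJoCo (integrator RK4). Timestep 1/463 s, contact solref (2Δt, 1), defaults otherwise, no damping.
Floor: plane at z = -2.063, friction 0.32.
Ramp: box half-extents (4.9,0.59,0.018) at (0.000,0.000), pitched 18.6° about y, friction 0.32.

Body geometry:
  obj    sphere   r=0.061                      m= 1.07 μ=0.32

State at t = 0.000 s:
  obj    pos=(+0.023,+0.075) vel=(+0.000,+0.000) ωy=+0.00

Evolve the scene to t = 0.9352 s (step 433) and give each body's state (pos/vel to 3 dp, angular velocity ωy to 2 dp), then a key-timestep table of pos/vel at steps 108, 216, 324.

State at t = 0.9352 s:
  obj    pos=(+1.239,-0.334) vel=(+2.601,-0.875) ωy=+44.98

Key-timestep trajectory:
   step    t(s)  obj.x    obj.z    obj.vx   obj.vz 
    108  0.2333   +0.099  +0.050  +0.649  -0.218
    216  0.4665   +0.326  -0.026  +1.298  -0.437
    324  0.6998   +0.704  -0.154  +1.946  -0.655


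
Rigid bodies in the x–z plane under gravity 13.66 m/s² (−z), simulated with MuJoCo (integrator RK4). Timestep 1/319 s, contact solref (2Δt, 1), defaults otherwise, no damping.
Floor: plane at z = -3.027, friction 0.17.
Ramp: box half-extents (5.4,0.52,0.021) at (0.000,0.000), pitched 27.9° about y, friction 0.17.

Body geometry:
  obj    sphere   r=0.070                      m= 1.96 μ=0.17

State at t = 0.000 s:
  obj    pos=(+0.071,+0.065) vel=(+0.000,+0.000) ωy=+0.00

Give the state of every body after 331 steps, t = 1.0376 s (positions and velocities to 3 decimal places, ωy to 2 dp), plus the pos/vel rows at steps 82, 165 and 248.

State at t = 1.0376 s:
  obj    pos=(+2.244,-1.085) vel=(+4.187,-2.217) ωy=+67.66

Key-timestep trajectory:
   step    t(s)  obj.x    obj.z    obj.vx   obj.vz 
     82  0.2571   +0.205  -0.005  +1.037  -0.549
    165  0.5172   +0.611  -0.221  +2.087  -1.105
    248  0.7774   +1.291  -0.580  +3.137  -1.661


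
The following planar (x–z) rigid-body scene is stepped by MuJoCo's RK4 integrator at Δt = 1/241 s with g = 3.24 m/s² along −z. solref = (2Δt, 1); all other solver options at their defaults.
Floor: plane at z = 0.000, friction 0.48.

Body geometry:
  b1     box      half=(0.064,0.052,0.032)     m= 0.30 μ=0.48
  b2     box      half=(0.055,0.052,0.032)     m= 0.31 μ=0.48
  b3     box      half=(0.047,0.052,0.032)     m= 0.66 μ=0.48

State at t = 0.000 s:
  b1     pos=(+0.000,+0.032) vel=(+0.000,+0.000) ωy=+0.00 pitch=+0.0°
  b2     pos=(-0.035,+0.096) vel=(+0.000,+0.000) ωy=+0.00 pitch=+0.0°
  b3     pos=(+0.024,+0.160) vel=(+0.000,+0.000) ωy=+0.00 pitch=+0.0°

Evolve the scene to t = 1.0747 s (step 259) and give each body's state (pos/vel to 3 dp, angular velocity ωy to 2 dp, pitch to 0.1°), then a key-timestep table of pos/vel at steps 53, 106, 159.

State at t = 1.0747 s:
  b1     pos=(+0.000,+0.032) vel=(+0.000,+0.000) ωy=+0.00 pitch=+0.0°
  b2     pos=(-0.035,+0.096) vel=(+0.000,+0.000) ωy=+0.00 pitch=+0.0°
  b3     pos=(+0.141,+0.032) vel=(+0.000,+0.000) ωy=+0.00 pitch=+180.0°

Key-timestep trajectory:
   step    t(s)  b1.x    b1.z    b1.vx   b1.vz   b2.x    b2.z    b2.vx   b2.vz   b3.x    b3.z    b3.vx   b3.vz 
     53  0.2199   +0.000  +0.032  +0.000  +0.000   -0.035  +0.096  +0.000  +0.000   +0.030  +0.159  +0.060  -0.018
    106  0.4398   +0.000  +0.032  +0.000  +0.000   -0.035  +0.096  +0.000  +0.000   +0.053  +0.134  +0.140  -0.329
    159  0.6598   +0.000  +0.032  +0.000  +0.000   -0.035  +0.096  +0.000  +0.000   +0.115  +0.077  +0.325  -0.462


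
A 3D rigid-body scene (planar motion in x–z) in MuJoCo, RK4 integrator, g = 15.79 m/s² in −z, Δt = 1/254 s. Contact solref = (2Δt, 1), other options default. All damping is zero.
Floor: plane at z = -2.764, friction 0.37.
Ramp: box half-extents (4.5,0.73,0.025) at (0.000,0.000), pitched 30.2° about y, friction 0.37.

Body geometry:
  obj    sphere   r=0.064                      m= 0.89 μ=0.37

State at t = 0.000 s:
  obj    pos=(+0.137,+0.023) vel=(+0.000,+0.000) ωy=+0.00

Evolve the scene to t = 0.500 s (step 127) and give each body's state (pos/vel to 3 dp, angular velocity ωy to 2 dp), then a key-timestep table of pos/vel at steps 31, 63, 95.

State at t = 0.500 s:
  obj    pos=(+0.750,-0.334) vel=(+2.452,-1.427) ωy=+44.31

Key-timestep trajectory:
   step    t(s)  obj.x    obj.z    obj.vx   obj.vz 
     31  0.1220   +0.174  +0.002  +0.599  -0.348
     63  0.2480   +0.288  -0.065  +1.216  -0.708
     95  0.3740   +0.480  -0.176  +1.834  -1.067


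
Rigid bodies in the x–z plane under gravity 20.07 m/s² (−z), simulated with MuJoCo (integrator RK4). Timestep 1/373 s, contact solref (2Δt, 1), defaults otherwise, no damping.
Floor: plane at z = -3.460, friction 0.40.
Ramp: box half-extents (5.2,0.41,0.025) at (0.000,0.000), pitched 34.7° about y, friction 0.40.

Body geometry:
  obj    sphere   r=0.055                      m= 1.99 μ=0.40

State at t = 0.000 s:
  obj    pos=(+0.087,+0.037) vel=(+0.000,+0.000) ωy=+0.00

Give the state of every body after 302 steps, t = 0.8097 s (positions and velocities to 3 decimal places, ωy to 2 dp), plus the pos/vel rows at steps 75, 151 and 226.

State at t = 0.8097 s:
  obj    pos=(+2.286,-1.486) vel=(+5.432,-3.762) ωy=+120.13

Key-timestep trajectory:
   step    t(s)  obj.x    obj.z    obj.vx   obj.vz 
     75  0.2011   +0.223  -0.057  +1.349  -0.934
    151  0.4048   +0.637  -0.344  +2.716  -1.881
    226  0.6059   +1.319  -0.816  +4.065  -2.815


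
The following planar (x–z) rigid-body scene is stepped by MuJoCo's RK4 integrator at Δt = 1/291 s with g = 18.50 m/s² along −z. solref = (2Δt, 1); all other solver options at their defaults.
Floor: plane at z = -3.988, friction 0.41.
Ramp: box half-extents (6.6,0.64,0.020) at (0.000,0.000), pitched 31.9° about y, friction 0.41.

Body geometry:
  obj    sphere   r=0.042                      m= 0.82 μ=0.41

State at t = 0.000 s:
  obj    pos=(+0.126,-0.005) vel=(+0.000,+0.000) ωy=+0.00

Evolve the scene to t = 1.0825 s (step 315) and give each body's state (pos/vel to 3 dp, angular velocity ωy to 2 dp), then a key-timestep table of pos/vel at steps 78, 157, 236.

State at t = 1.0825 s:
  obj    pos=(+3.599,-2.167) vel=(+6.417,-3.994) ωy=+179.96

Key-timestep trajectory:
   step    t(s)  obj.x    obj.z    obj.vx   obj.vz 
     78  0.2680   +0.339  -0.138  +1.589  -0.989
    157  0.5395   +0.989  -0.542  +3.198  -1.991
    236  0.8110   +2.076  -1.219  +4.808  -2.993


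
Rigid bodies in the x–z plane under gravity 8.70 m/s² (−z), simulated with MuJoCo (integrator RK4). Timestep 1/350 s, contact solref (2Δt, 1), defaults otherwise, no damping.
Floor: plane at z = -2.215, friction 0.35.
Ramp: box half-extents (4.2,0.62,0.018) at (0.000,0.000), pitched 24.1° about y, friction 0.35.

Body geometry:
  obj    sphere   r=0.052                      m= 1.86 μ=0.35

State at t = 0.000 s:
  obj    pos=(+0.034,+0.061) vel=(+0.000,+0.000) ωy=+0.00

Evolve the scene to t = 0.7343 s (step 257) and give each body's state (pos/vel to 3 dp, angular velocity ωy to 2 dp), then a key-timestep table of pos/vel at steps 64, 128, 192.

State at t = 0.7343 s:
  obj    pos=(+0.659,-0.218) vel=(+1.701,-0.761) ωy=+35.83

Key-timestep trajectory:
   step    t(s)  obj.x    obj.z    obj.vx   obj.vz 
     64  0.1829   +0.073  +0.044  +0.424  -0.189
    128  0.3657   +0.189  -0.008  +0.847  -0.379
    192  0.5486   +0.383  -0.095  +1.271  -0.568


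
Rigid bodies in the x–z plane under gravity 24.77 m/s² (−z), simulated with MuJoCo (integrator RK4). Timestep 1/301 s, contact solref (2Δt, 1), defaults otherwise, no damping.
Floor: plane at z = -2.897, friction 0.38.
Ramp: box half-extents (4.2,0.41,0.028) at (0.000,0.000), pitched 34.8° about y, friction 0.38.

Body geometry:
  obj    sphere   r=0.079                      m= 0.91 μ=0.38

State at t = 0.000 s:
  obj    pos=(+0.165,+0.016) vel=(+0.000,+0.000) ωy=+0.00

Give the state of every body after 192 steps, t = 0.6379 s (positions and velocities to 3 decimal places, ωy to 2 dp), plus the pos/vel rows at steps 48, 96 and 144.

State at t = 0.6379 s:
  obj    pos=(+1.852,-1.157) vel=(+5.289,-3.676) ωy=+81.52

Key-timestep trajectory:
   step    t(s)  obj.x    obj.z    obj.vx   obj.vz 
     48  0.1595   +0.270  -0.058  +1.323  -0.919
     96  0.3189   +0.587  -0.277  +2.645  -1.838
    144  0.4784   +1.114  -0.644  +3.967  -2.757


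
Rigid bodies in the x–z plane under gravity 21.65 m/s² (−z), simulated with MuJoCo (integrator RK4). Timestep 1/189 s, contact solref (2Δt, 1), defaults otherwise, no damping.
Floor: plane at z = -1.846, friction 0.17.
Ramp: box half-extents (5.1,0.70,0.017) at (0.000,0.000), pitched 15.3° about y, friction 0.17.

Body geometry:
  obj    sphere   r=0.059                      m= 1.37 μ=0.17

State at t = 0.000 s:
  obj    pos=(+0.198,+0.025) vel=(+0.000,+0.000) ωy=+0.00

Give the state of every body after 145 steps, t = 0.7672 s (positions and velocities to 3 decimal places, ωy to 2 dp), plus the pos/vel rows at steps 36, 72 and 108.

State at t = 0.7672 s:
  obj    pos=(+1.356,-0.292) vel=(+3.020,-0.826) ωy=+53.05

Key-timestep trajectory:
   step    t(s)  obj.x    obj.z    obj.vx   obj.vz 
     36  0.1905   +0.269  +0.005  +0.750  -0.205
     72  0.3810   +0.484  -0.054  +1.499  -0.410
    108  0.5714   +0.841  -0.151  +2.249  -0.615
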